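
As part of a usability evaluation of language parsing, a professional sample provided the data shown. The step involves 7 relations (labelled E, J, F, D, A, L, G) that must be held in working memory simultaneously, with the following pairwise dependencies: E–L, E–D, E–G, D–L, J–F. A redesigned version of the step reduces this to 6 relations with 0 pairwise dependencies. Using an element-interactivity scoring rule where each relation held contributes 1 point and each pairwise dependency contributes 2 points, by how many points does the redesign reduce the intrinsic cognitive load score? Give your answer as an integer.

11

Original: 7 × 1 + 5 × 2 = 7 + 10 = 17.
Redesigned: 6 × 1 + 0 × 2 = 6 + 0 = 6.
Reduction = 17 − 6 = 11.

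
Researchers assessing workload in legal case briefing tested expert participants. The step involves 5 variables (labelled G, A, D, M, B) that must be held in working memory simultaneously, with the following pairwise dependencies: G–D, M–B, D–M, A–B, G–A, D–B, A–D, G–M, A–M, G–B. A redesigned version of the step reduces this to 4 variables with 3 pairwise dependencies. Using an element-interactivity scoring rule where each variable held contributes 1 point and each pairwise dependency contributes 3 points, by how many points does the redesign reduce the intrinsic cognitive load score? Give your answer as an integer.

22

Original: 5 × 1 + 10 × 3 = 5 + 30 = 35.
Redesigned: 4 × 1 + 3 × 3 = 4 + 9 = 13.
Reduction = 35 − 13 = 22.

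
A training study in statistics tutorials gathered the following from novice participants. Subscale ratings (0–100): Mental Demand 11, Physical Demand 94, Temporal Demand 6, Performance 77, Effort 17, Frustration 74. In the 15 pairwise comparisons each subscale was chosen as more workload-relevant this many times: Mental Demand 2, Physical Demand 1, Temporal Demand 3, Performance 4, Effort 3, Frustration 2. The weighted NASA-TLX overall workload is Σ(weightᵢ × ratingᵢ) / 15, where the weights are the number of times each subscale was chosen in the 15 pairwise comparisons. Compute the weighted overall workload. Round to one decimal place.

The tallies are the weights (they sum to 15).
Weighted sum = 2·11 + 1·94 + 3·6 + 4·77 + 3·17 + 2·74
            = 22 + 94 + 18 + 308 + 51 + 148 = 641.
Overall workload = 641 / 15 = 42.7333 ≈ 42.7.

42.7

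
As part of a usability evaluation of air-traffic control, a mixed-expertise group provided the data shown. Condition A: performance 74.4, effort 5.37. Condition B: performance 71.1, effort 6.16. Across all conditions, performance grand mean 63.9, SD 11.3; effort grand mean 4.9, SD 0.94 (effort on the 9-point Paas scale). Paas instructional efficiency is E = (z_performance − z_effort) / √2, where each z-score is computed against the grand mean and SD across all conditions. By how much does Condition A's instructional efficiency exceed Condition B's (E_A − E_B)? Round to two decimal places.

0.80

Condition A: z_P = (74.4 − 63.9)/11.3 = 0.9292; z_E = (5.37 − 4.9)/0.94 = 0.5000; E_A = (0.9292 − 0.5000)/√2 = 0.3035.
Condition B: z_P = (71.1 − 63.9)/11.3 = 0.6372; z_E = (6.16 − 4.9)/0.94 = 1.3404; E_B = (0.6372 − 1.3404)/√2 = -0.4972.
E_A − E_B = 0.3035 − (-0.4972) = 0.8007 ≈ 0.80.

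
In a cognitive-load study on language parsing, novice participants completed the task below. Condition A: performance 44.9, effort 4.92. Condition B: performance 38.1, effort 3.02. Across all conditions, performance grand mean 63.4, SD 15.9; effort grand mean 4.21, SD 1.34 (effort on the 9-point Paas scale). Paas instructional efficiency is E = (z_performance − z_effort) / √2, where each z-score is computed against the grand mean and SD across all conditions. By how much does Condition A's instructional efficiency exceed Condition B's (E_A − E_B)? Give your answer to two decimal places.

Condition A: z_P = (44.9 − 63.4)/15.9 = -1.1635; z_E = (4.92 − 4.21)/1.34 = 0.5299; E_A = (-1.1635 − 0.5299)/√2 = -1.1974.
Condition B: z_P = (38.1 − 63.4)/15.9 = -1.5912; z_E = (3.02 − 4.21)/1.34 = -0.8881; E_B = (-1.5912 − (-0.8881))/√2 = -0.4972.
E_A − E_B = -1.1974 − (-0.4972) = -0.7002 ≈ -0.70.

-0.70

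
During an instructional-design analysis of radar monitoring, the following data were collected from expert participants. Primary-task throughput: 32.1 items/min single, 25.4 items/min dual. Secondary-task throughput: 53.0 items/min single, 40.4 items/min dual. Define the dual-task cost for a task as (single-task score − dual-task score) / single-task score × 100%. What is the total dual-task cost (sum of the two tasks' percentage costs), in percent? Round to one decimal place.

44.6

Primary cost = (32.1 − 25.4) / 32.1 × 100% = 20.8723%.
Secondary cost = (53.0 − 40.4) / 53.0 × 100% = 23.7736%.
Total = 20.8723% + 23.7736% = 44.6459% ≈ 44.6%.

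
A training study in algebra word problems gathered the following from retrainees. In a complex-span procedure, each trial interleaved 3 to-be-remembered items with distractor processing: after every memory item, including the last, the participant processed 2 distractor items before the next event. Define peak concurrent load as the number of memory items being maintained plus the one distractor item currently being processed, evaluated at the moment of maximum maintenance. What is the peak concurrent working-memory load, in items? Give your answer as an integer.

Maintenance is greatest during the distractor(s) after memory item 3: all 3 memory items are being held.
One distractor item is concurrently being processed.
Peak concurrent load = 3 + 1 = 4 items.

4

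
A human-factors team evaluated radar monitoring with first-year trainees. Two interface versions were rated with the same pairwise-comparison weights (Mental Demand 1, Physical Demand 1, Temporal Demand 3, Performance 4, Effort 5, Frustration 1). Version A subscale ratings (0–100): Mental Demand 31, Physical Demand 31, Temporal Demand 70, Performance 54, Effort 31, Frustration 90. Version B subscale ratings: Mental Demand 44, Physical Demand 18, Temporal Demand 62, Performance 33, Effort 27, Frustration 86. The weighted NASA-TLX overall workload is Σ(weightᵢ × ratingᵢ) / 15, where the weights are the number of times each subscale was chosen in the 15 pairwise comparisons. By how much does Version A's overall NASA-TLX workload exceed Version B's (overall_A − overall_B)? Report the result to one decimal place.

8.8

Version A weighted sum = 1·31 + 1·31 + 3·70 + 4·54 + 5·31 + 1·90 = 31 + 31 + 210 + 216 + 155 + 90 = 733; overall_A = 733/15 = 48.8667.
Version B weighted sum = 1·44 + 1·18 + 3·62 + 4·33 + 5·27 + 1·86 = 44 + 18 + 186 + 132 + 135 + 86 = 601; overall_B = 601/15 = 40.0667.
Difference = 48.8667 − 40.0667 = 8.8000 ≈ 8.8.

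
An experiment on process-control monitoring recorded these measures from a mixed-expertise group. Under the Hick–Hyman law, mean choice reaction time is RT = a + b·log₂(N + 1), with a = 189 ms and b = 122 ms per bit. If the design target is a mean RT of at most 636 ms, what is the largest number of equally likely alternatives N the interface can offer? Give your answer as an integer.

11

Set 189 + 122·log₂(N + 1) ≤ 636.
log₂(N + 1) ≤ (636 − 189) / 122 = 3.6639.
N + 1 ≤ 2^3.6639 = 12.6749.
N ≤ 11.6749, so the largest integer N is 11.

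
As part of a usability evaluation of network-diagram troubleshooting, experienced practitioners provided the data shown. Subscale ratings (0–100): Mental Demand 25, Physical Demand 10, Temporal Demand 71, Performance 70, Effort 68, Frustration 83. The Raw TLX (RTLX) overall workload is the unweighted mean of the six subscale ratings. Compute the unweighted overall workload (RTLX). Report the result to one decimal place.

54.5

Sum of ratings = 25 + 10 + 71 + 70 + 68 + 83 = 327.
RTLX = 327 / 6 = 54.5000 ≈ 54.5.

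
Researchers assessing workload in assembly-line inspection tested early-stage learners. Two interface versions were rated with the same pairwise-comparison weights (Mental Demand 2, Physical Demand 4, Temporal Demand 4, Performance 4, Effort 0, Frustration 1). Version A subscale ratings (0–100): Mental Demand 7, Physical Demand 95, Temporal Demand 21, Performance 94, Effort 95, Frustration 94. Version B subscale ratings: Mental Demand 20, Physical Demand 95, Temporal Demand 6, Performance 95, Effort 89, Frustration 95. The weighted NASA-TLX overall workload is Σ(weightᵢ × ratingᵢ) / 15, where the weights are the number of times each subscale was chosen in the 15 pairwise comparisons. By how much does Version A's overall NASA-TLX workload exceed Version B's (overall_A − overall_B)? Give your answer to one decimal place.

1.9

Version A weighted sum = 2·7 + 4·95 + 4·21 + 4·94 + 0·95 + 1·94 = 14 + 380 + 84 + 376 + 0 + 94 = 948; overall_A = 948/15 = 63.2000.
Version B weighted sum = 2·20 + 4·95 + 4·6 + 4·95 + 0·89 + 1·95 = 40 + 380 + 24 + 380 + 0 + 95 = 919; overall_B = 919/15 = 61.2667.
Difference = 63.2000 − 61.2667 = 1.9333 ≈ 1.9.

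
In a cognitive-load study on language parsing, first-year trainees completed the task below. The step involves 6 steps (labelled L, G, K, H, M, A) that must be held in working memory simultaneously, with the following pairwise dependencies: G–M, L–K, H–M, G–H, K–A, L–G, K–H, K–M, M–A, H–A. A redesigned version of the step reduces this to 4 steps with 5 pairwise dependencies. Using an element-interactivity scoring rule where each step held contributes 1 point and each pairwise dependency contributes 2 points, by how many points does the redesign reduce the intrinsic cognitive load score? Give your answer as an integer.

12

Original: 6 × 1 + 10 × 2 = 6 + 20 = 26.
Redesigned: 4 × 1 + 5 × 2 = 4 + 10 = 14.
Reduction = 26 − 14 = 12.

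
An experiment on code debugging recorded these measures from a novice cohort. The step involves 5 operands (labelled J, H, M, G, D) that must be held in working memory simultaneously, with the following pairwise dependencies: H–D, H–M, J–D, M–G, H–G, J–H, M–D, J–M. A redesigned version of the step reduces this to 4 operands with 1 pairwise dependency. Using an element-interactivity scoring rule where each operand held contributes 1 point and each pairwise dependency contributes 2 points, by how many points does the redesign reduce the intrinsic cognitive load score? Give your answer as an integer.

15

Original: 5 × 1 + 8 × 2 = 5 + 16 = 21.
Redesigned: 4 × 1 + 1 × 2 = 4 + 2 = 6.
Reduction = 21 − 6 = 15.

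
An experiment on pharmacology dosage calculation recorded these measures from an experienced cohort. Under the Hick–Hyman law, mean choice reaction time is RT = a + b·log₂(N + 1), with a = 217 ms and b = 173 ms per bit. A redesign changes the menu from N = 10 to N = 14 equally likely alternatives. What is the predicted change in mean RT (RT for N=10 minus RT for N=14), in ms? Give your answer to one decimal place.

RT(10) = 217 + 173·log₂(11) = 217 + 173·3.4594 = 815.4762 ms.
RT(14) = 217 + 173·log₂(15) = 217 + 173·3.9069 = 892.8937 ms.
Difference = 815.4762 − 892.8937 = -77.4175 ≈ -77.4 ms.

-77.4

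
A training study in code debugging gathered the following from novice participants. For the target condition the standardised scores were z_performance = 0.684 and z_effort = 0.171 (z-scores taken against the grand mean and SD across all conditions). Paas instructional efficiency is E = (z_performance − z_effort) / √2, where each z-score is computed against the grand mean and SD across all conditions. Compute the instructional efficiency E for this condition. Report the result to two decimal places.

0.36

z_P − z_E = 0.684 − 0.171 = 0.5130.
E = 0.5130 / √2 = 0.5130 / 1.41421 = 0.3627 ≈ 0.36.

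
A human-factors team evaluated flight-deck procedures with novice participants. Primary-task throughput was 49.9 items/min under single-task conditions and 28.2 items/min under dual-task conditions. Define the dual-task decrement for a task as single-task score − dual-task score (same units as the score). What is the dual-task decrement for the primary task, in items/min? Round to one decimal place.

21.7

Decrement = 49.9 − 28.2 = 21.7000 items/min ≈ 21.7 items/min.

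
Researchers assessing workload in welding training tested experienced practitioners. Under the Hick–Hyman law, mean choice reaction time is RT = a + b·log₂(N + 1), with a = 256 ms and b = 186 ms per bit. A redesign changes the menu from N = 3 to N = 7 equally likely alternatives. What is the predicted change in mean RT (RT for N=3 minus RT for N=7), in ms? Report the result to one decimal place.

RT(3) = 256 + 186·log₂(4) = 256 + 186·2.0000 = 628.0000 ms.
RT(7) = 256 + 186·log₂(8) = 256 + 186·3.0000 = 814.0000 ms.
Difference = 628.0000 − 814.0000 = -186.0000 ≈ -186.0 ms.

-186.0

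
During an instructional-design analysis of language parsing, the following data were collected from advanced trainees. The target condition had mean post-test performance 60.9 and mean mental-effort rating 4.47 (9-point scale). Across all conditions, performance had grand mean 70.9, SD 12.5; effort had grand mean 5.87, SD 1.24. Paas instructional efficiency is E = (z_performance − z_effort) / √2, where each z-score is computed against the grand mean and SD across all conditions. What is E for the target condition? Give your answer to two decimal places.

z_performance = (60.9 − 70.9) / 12.5 = -10.0000 / 12.5 = -0.8000.
z_effort = (4.47 − 5.87) / 1.24 = -1.4000 / 1.24 = -1.1290.
z_P − z_E = -0.8000 − (-1.1290) = 0.3290.
E = 0.3290 / √2 = 0.3290 / 1.41421 = 0.2326 ≈ 0.23.

0.23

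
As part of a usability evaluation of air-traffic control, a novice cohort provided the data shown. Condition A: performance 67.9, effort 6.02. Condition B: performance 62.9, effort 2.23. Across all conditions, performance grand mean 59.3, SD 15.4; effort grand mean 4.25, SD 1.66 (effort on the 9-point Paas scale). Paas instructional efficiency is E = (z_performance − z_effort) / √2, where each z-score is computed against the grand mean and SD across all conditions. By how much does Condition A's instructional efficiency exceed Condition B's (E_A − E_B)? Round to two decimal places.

Condition A: z_P = (67.9 − 59.3)/15.4 = 0.5584; z_E = (6.02 − 4.25)/1.66 = 1.0663; E_A = (0.5584 − 1.0663)/√2 = -0.3591.
Condition B: z_P = (62.9 − 59.3)/15.4 = 0.2338; z_E = (2.23 − 4.25)/1.66 = -1.2169; E_B = (0.2338 − (-1.2169))/√2 = 1.0258.
E_A − E_B = -0.3591 − 1.0258 = -1.3849 ≈ -1.38.

-1.38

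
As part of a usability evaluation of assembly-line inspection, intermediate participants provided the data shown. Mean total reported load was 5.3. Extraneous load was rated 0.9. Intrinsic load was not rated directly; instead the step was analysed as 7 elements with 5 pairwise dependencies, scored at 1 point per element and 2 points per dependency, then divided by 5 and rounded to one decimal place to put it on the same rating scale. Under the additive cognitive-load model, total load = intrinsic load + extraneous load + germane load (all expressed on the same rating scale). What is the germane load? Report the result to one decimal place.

Intrinsic (element-interactivity): (7 × 1 + 5 × 2) / 5 = 17 / 5 = 3.4000 → 3.4.
germane load = total − intrinsic − extraneous
             = 5.3 − 3.4 − 0.9 = 1.0.

1.0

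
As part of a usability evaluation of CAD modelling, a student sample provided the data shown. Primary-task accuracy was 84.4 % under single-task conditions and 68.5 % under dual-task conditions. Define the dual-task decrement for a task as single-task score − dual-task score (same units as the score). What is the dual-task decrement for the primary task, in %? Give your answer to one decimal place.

15.9

Decrement = 84.4 − 68.5 = 15.9000 % ≈ 15.9 %.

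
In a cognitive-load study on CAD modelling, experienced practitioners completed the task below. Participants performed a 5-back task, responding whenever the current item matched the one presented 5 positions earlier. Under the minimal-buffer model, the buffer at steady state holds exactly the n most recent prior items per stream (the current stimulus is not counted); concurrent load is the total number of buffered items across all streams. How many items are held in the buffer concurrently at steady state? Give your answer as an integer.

The buffer holds the 5 most recent prior items.
Steady-state concurrent load = 5 items.

5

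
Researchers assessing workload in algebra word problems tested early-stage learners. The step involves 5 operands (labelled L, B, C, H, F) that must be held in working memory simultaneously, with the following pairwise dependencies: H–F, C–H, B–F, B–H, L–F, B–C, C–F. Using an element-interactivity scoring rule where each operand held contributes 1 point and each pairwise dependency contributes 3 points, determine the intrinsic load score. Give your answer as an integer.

26

Count of operands held simultaneously: 5.
Count of pairwise dependencies listed: 7.
Element contribution: 5 × 1 = 5.
Interaction contribution: 7 × 3 = 21.
Intrinsic load = 5 + 21 = 26.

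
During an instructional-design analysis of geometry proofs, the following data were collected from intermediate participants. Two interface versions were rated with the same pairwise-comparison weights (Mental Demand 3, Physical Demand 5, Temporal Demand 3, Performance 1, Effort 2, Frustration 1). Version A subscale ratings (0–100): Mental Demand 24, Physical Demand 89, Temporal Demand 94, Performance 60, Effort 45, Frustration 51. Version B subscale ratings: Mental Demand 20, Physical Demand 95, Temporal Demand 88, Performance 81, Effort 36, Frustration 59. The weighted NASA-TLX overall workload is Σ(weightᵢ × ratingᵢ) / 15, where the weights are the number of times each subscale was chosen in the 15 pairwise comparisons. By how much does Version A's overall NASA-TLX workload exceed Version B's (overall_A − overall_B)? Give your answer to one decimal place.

Version A weighted sum = 3·24 + 5·89 + 3·94 + 1·60 + 2·45 + 1·51 = 72 + 445 + 282 + 60 + 90 + 51 = 1000; overall_A = 1000/15 = 66.6667.
Version B weighted sum = 3·20 + 5·95 + 3·88 + 1·81 + 2·36 + 1·59 = 60 + 475 + 264 + 81 + 72 + 59 = 1011; overall_B = 1011/15 = 67.4000.
Difference = 66.6667 − 67.4000 = -0.7333 ≈ -0.7.

-0.7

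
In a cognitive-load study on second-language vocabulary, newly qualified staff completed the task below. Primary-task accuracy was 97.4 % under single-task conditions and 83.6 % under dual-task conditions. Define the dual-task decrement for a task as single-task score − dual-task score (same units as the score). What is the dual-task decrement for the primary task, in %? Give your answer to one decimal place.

Decrement = 97.4 − 83.6 = 13.8000 % ≈ 13.8 %.

13.8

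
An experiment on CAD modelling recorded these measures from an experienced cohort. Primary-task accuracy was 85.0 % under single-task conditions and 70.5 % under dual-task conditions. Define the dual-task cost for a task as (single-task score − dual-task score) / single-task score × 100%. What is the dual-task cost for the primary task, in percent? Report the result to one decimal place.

17.1

Cost = (85.0 − 70.5) / 85.0 × 100%
     = 14.5000 / 85.0 × 100% = 17.0588%.
≈ 17.1%.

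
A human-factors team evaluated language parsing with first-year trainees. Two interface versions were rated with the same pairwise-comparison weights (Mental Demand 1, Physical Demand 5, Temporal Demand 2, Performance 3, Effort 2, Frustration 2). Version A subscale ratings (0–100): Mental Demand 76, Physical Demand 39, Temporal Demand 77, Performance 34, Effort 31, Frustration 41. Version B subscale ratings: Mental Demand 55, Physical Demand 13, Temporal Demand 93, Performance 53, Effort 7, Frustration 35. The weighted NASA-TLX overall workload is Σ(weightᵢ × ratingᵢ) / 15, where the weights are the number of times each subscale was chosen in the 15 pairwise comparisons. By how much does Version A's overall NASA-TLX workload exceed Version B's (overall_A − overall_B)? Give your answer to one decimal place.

Version A weighted sum = 1·76 + 5·39 + 2·77 + 3·34 + 2·31 + 2·41 = 76 + 195 + 154 + 102 + 62 + 82 = 671; overall_A = 671/15 = 44.7333.
Version B weighted sum = 1·55 + 5·13 + 2·93 + 3·53 + 2·7 + 2·35 = 55 + 65 + 186 + 159 + 14 + 70 = 549; overall_B = 549/15 = 36.6000.
Difference = 44.7333 − 36.6000 = 8.1333 ≈ 8.1.

8.1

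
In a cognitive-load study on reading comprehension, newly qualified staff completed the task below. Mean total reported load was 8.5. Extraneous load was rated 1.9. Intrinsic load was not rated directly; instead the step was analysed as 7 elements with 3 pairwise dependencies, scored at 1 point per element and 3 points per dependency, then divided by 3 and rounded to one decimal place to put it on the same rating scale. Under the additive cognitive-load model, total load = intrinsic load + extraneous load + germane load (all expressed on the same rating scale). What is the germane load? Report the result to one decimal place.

Intrinsic (element-interactivity): (7 × 1 + 3 × 3) / 3 = 16 / 3 = 5.3333 → 5.3.
germane load = total − intrinsic − extraneous
             = 8.5 − 5.3 − 1.9 = 1.3.

1.3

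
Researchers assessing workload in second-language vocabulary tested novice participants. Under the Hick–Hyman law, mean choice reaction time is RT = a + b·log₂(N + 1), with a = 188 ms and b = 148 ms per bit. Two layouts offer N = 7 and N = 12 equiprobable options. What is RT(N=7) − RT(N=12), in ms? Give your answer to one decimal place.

RT(7) = 188 + 148·log₂(8) = 188 + 148·3.0000 = 632.0000 ms.
RT(12) = 188 + 148·log₂(13) = 188 + 148·3.7004 = 735.6592 ms.
Difference = 632.0000 − 735.6592 = -103.6592 ≈ -103.7 ms.

-103.7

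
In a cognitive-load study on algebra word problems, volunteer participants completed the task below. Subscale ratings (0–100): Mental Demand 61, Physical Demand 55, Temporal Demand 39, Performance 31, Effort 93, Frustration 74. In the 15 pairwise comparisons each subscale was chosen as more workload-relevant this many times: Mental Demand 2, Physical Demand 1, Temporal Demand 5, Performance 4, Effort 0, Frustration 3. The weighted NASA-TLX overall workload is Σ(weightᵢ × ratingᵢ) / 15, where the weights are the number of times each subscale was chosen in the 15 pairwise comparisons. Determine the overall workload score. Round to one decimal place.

The tallies are the weights (they sum to 15).
Weighted sum = 2·61 + 1·55 + 5·39 + 4·31 + 0·93 + 3·74
            = 122 + 55 + 195 + 124 + 0 + 222 = 718.
Overall workload = 718 / 15 = 47.8667 ≈ 47.9.

47.9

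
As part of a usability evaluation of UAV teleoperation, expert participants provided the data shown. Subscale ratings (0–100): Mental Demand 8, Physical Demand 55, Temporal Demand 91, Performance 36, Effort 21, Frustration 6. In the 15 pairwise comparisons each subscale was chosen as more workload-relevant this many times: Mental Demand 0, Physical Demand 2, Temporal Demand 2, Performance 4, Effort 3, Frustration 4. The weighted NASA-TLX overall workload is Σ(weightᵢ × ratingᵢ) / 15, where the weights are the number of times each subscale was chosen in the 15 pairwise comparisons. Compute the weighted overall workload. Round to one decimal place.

The tallies are the weights (they sum to 15).
Weighted sum = 0·8 + 2·55 + 2·91 + 4·36 + 3·21 + 4·6
            = 0 + 110 + 182 + 144 + 63 + 24 = 523.
Overall workload = 523 / 15 = 34.8667 ≈ 34.9.

34.9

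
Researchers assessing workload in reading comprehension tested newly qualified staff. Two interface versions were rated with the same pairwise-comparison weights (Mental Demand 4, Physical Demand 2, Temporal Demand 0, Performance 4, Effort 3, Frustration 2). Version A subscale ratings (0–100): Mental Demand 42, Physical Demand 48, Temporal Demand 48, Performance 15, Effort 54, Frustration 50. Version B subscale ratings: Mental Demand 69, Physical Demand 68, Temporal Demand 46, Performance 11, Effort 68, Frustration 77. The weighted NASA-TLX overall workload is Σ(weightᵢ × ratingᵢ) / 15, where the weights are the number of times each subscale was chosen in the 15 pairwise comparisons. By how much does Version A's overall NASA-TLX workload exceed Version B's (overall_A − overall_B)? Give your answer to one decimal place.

-15.2

Version A weighted sum = 4·42 + 2·48 + 0·48 + 4·15 + 3·54 + 2·50 = 168 + 96 + 0 + 60 + 162 + 100 = 586; overall_A = 586/15 = 39.0667.
Version B weighted sum = 4·69 + 2·68 + 0·46 + 4·11 + 3·68 + 2·77 = 276 + 136 + 0 + 44 + 204 + 154 = 814; overall_B = 814/15 = 54.2667.
Difference = 39.0667 − 54.2667 = -15.2000 ≈ -15.2.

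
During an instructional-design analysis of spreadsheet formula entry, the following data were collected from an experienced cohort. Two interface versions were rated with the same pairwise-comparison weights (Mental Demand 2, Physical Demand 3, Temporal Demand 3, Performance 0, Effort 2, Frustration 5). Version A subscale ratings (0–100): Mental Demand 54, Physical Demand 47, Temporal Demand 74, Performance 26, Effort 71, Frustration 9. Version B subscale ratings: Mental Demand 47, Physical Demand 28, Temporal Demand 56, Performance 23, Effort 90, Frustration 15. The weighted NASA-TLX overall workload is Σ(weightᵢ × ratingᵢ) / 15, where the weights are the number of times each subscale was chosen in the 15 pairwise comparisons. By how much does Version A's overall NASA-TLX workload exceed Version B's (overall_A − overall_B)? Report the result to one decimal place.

3.8

Version A weighted sum = 2·54 + 3·47 + 3·74 + 0·26 + 2·71 + 5·9 = 108 + 141 + 222 + 0 + 142 + 45 = 658; overall_A = 658/15 = 43.8667.
Version B weighted sum = 2·47 + 3·28 + 3·56 + 0·23 + 2·90 + 5·15 = 94 + 84 + 168 + 0 + 180 + 75 = 601; overall_B = 601/15 = 40.0667.
Difference = 43.8667 − 40.0667 = 3.8000 ≈ 3.8.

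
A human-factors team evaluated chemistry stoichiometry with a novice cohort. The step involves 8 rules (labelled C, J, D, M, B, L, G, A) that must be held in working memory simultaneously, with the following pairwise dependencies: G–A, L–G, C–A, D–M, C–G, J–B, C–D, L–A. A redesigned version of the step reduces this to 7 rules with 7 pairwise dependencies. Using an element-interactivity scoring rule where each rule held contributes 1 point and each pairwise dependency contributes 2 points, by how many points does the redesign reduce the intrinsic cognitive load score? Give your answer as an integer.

3

Original: 8 × 1 + 8 × 2 = 8 + 16 = 24.
Redesigned: 7 × 1 + 7 × 2 = 7 + 14 = 21.
Reduction = 24 − 21 = 3.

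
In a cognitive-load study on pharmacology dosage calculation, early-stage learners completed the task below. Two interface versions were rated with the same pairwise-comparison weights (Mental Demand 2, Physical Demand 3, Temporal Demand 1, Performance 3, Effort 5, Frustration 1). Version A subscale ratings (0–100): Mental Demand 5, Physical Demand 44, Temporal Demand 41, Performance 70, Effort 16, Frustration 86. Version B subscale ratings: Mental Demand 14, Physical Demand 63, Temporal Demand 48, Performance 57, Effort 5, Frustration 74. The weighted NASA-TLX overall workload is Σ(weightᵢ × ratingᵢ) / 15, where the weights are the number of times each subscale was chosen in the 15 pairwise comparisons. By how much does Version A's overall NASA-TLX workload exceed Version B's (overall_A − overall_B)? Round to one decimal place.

Version A weighted sum = 2·5 + 3·44 + 1·41 + 3·70 + 5·16 + 1·86 = 10 + 132 + 41 + 210 + 80 + 86 = 559; overall_A = 559/15 = 37.2667.
Version B weighted sum = 2·14 + 3·63 + 1·48 + 3·57 + 5·5 + 1·74 = 28 + 189 + 48 + 171 + 25 + 74 = 535; overall_B = 535/15 = 35.6667.
Difference = 37.2667 − 35.6667 = 1.6000 ≈ 1.6.

1.6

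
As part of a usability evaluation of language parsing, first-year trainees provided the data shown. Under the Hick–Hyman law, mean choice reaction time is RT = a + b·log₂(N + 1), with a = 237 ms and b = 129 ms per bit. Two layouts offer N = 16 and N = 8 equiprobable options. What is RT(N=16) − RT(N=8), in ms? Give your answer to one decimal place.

RT(16) = 237 + 129·log₂(17) = 237 + 129·4.0875 = 764.2875 ms.
RT(8) = 237 + 129·log₂(9) = 237 + 129·3.1699 = 645.9171 ms.
Difference = 764.2875 − 645.9171 = 118.3704 ≈ 118.4 ms.

118.4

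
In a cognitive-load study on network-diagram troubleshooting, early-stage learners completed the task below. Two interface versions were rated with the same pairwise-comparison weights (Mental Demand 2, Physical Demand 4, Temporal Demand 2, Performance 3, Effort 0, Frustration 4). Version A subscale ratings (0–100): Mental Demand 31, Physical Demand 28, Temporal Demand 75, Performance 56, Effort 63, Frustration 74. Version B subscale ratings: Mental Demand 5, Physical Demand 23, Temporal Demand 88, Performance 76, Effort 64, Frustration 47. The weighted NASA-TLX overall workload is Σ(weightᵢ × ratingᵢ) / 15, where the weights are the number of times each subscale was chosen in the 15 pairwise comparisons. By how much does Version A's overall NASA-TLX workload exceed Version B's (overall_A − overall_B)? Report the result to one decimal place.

6.3

Version A weighted sum = 2·31 + 4·28 + 2·75 + 3·56 + 0·63 + 4·74 = 62 + 112 + 150 + 168 + 0 + 296 = 788; overall_A = 788/15 = 52.5333.
Version B weighted sum = 2·5 + 4·23 + 2·88 + 3·76 + 0·64 + 4·47 = 10 + 92 + 176 + 228 + 0 + 188 = 694; overall_B = 694/15 = 46.2667.
Difference = 52.5333 − 46.2667 = 6.2666 ≈ 6.3.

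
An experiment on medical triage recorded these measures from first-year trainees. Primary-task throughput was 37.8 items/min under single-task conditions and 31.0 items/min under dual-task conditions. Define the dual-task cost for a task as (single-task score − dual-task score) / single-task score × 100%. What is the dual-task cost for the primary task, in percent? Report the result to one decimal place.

Cost = (37.8 − 31.0) / 37.8 × 100%
     = 6.8000 / 37.8 × 100% = 17.9894%.
≈ 18.0%.

18.0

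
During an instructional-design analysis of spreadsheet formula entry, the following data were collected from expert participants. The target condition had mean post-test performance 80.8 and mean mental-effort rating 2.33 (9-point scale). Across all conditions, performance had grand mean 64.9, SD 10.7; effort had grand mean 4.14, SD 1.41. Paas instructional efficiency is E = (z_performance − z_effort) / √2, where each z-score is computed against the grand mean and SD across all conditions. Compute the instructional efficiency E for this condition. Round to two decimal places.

z_performance = (80.8 − 64.9) / 10.7 = 15.9000 / 10.7 = 1.4860.
z_effort = (2.33 − 4.14) / 1.41 = -1.8100 / 1.41 = -1.2837.
z_P − z_E = 1.4860 − (-1.2837) = 2.7697.
E = 2.7697 / √2 = 2.7697 / 1.41421 = 1.9585 ≈ 1.96.

1.96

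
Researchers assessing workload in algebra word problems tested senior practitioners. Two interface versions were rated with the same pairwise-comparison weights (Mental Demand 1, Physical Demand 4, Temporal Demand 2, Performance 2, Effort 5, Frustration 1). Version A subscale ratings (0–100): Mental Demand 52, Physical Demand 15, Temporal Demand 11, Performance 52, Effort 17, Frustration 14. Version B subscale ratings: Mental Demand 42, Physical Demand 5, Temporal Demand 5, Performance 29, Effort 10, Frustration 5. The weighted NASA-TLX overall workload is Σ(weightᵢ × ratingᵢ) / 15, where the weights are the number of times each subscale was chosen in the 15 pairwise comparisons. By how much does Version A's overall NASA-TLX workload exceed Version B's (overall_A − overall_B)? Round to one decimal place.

Version A weighted sum = 1·52 + 4·15 + 2·11 + 2·52 + 5·17 + 1·14 = 52 + 60 + 22 + 104 + 85 + 14 = 337; overall_A = 337/15 = 22.4667.
Version B weighted sum = 1·42 + 4·5 + 2·5 + 2·29 + 5·10 + 1·5 = 42 + 20 + 10 + 58 + 50 + 5 = 185; overall_B = 185/15 = 12.3333.
Difference = 22.4667 − 12.3333 = 10.1334 ≈ 10.1.

10.1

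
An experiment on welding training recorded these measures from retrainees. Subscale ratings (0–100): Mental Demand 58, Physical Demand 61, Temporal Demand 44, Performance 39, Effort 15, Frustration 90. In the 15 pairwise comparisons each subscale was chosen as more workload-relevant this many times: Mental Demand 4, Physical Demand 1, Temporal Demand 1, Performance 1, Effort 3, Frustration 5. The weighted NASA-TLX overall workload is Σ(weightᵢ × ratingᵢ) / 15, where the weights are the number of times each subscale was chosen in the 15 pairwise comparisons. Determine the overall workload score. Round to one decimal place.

58.1

The tallies are the weights (they sum to 15).
Weighted sum = 4·58 + 1·61 + 1·44 + 1·39 + 3·15 + 5·90
            = 232 + 61 + 44 + 39 + 45 + 450 = 871.
Overall workload = 871 / 15 = 58.0667 ≈ 58.1.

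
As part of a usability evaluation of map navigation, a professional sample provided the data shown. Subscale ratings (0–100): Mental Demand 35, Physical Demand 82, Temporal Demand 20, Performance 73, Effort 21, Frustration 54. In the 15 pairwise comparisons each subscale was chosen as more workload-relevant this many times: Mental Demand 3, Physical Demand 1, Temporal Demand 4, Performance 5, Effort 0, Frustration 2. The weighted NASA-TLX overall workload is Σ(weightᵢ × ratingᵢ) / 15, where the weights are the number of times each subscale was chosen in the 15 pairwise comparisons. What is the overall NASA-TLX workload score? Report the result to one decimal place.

The tallies are the weights (they sum to 15).
Weighted sum = 3·35 + 1·82 + 4·20 + 5·73 + 0·21 + 2·54
            = 105 + 82 + 80 + 365 + 0 + 108 = 740.
Overall workload = 740 / 15 = 49.3333 ≈ 49.3.

49.3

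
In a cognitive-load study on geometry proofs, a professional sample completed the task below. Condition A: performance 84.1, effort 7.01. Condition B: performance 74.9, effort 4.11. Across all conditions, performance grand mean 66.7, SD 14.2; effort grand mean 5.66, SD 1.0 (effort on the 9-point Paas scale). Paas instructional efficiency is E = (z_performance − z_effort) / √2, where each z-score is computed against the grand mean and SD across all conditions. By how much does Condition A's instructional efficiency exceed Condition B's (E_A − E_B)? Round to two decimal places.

-1.59

Condition A: z_P = (84.1 − 66.7)/14.2 = 1.2254; z_E = (7.01 − 5.66)/1.0 = 1.3500; E_A = (1.2254 − 1.3500)/√2 = -0.0881.
Condition B: z_P = (74.9 − 66.7)/14.2 = 0.5775; z_E = (4.11 − 5.66)/1.0 = -1.5500; E_B = (0.5775 − (-1.5500))/√2 = 1.5044.
E_A − E_B = -0.0881 − 1.5044 = -1.5925 ≈ -1.59.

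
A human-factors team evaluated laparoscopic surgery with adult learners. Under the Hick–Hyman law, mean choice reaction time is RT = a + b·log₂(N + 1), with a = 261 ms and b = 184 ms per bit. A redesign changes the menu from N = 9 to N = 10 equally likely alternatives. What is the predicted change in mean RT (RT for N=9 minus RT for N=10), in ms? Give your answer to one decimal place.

RT(9) = 261 + 184·log₂(10) = 261 + 184·3.3219 = 872.2296 ms.
RT(10) = 261 + 184·log₂(11) = 261 + 184·3.4594 = 897.5296 ms.
Difference = 872.2296 − 897.5296 = -25.3000 ≈ -25.3 ms.

-25.3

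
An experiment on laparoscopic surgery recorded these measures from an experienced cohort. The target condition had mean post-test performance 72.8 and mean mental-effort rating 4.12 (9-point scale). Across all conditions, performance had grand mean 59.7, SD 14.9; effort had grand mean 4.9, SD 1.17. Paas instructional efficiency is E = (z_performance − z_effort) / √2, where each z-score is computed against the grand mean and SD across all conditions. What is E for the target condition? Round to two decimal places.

1.09

z_performance = (72.8 − 59.7) / 14.9 = 13.1000 / 14.9 = 0.8792.
z_effort = (4.12 − 4.9) / 1.17 = -0.7800 / 1.17 = -0.6667.
z_P − z_E = 0.8792 − (-0.6667) = 1.5459.
E = 1.5459 / √2 = 1.5459 / 1.41421 = 1.0931 ≈ 1.09.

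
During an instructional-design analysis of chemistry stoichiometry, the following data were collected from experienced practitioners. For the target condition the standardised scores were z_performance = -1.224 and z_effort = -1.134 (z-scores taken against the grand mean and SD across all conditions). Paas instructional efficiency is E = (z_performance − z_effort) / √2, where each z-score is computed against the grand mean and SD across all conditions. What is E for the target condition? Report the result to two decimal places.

-0.06

z_P − z_E = -1.224 − (-1.134) = -0.0900.
E = -0.0900 / √2 = -0.0900 / 1.41421 = -0.0636 ≈ -0.06.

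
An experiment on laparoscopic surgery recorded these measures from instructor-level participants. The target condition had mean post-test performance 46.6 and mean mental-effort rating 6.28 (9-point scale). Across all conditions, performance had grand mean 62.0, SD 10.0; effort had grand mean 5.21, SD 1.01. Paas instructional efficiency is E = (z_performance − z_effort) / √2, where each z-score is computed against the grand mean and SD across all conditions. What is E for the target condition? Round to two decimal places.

-1.84

z_performance = (46.6 − 62.0) / 10.0 = -15.4000 / 10.0 = -1.5400.
z_effort = (6.28 − 5.21) / 1.01 = 1.0700 / 1.01 = 1.0594.
z_P − z_E = -1.5400 − 1.0594 = -2.5994.
E = -2.5994 / √2 = -2.5994 / 1.41421 = -1.8381 ≈ -1.84.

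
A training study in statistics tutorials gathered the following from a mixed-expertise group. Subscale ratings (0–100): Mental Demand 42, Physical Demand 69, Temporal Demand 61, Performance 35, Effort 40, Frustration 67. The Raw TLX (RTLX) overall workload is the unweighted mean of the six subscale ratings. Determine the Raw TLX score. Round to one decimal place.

52.3

Sum of ratings = 42 + 69 + 61 + 35 + 40 + 67 = 314.
RTLX = 314 / 6 = 52.3333 ≈ 52.3.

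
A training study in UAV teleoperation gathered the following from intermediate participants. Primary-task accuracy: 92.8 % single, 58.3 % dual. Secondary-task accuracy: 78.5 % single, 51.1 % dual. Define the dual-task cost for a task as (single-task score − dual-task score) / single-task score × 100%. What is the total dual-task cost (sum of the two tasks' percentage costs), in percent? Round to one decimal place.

Primary cost = (92.8 − 58.3) / 92.8 × 100% = 37.1767%.
Secondary cost = (78.5 − 51.1) / 78.5 × 100% = 34.9045%.
Total = 37.1767% + 34.9045% = 72.0812% ≈ 72.1%.

72.1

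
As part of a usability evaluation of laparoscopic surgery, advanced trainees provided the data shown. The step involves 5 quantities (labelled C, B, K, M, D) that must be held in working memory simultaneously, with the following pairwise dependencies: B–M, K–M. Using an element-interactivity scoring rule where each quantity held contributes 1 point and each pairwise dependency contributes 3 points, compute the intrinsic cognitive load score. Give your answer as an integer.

Count of quantities held simultaneously: 5.
Count of pairwise dependencies listed: 2.
Element contribution: 5 × 1 = 5.
Interaction contribution: 2 × 3 = 6.
Intrinsic load = 5 + 6 = 11.

11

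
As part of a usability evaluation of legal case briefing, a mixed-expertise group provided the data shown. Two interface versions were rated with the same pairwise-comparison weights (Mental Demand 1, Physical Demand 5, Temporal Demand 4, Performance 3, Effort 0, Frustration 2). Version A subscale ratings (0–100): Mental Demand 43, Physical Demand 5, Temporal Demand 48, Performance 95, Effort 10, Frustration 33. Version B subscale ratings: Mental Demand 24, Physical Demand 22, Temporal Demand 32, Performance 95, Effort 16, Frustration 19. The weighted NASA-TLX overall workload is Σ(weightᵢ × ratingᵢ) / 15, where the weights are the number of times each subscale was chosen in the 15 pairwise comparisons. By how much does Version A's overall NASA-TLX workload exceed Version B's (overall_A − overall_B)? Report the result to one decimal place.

Version A weighted sum = 1·43 + 5·5 + 4·48 + 3·95 + 0·10 + 2·33 = 43 + 25 + 192 + 285 + 0 + 66 = 611; overall_A = 611/15 = 40.7333.
Version B weighted sum = 1·24 + 5·22 + 4·32 + 3·95 + 0·16 + 2·19 = 24 + 110 + 128 + 285 + 0 + 38 = 585; overall_B = 585/15 = 39.0000.
Difference = 40.7333 − 39.0000 = 1.7333 ≈ 1.7.

1.7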